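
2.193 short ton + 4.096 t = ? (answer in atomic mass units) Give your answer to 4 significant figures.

2.193 short ton = 1.19808 × 10^30 u and 4.096 t = 2.46667 × 10^30 u.
1.19808 × 10^30 + 2.46667 × 10^30 ≈ 3.665 × 10^30 u.

3.665 × 10^30 u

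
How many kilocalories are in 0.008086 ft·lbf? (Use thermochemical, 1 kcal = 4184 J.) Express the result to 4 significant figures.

2.620 × 10^-6 kilocalories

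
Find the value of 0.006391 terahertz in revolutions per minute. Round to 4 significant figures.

3.835e+11 rpm

1 terahertz = 6.00000e+13 revolutions per minute.
Then 0.006391 × 6.00000e+13 ≈ 3.835e+11 rpm.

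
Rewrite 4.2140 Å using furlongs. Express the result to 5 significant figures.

2.0948 × 10^-12 furlongs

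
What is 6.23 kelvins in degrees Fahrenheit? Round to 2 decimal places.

-448.46 degrees Fahrenheit

K = (°F + 459.67) × 5/9.
Applying the formula gives -448.46 °F.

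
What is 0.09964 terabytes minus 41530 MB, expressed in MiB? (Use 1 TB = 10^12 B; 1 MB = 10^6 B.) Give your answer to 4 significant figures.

55420 MiB

0.09964 TB = 95024.1 MiB and 41530 MB = 39606.1 MiB.
95024.1 − 39606.1 ≈ 55420 MiB.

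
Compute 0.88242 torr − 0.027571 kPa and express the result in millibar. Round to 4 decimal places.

0.9008 millibar

0.88242 torr = 1.176463 mbar and 0.027571 kPa = 0.2757100 mbar.
1.176463 − 0.2757100 ≈ 0.9008 mbar.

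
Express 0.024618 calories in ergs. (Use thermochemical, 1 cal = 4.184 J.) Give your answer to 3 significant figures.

1.03e+6 erg

1 cal = 4.18400e+7 erg.
Thus 0.024618 × 4.18400e+7 ≈ 1.03e+6 erg.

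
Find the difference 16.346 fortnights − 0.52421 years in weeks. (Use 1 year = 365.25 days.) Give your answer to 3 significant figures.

16.346 fortnight = 32.6920 wk and 0.52421 yr = 27.3525 wk.
32.6920 − 27.3525 ≈ 5.34 wk.

5.34 weeks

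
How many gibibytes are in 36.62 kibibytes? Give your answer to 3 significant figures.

3.49e-5 GiB

1 KiB = 9.53674e-7 gibibytes.
So 36.62 × 9.53674e-7 ≈ 3.49e-5 GiB.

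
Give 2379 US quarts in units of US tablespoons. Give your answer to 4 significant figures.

152300 US tablespoons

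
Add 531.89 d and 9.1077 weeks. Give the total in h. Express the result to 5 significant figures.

531.89 d = 12765.4 h and 9.1077 wk = 1530.09 h.
12765.4 + 1530.09 ≈ 14295 h.

14295 h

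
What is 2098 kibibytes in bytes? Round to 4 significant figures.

2.148e+6 bytes

1 kibibyte = 1024.00 bytes.
Thus 2098 × 1024.00 ≈ 2.148e+6 B.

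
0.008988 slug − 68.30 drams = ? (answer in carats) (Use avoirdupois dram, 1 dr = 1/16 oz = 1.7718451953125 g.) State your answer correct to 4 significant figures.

50.76 ct

0.008988 slug = 655.8500 ct and 68.30 dr = 605.0851 ct.
655.8500 − 605.0851 ≈ 50.76 ct.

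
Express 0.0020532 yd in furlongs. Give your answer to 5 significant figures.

9.3327 × 10^-6 furlong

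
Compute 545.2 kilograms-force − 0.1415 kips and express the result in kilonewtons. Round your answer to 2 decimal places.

545.2 kgf = 5.34659 kN and 0.1415 kip = 0.629423 kN.
5.34659 − 0.629423 ≈ 4.72 kN.

4.72 kN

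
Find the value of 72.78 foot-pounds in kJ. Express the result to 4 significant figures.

1 ft·lbf = 0.00135582 kilojoules.
So 72.78 × 0.00135582 ≈ 0.09868 kJ.

0.09868 kJ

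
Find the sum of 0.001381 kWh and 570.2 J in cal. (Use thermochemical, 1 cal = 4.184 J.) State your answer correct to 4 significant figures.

0.001381 kWh = 1188.24 cal and 570.2 J = 136.281 cal.
1188.24 + 136.281 ≈ 1325 cal.

1325 cal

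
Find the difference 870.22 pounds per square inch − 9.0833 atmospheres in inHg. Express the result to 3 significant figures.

870.22 psi = 1771.79 inHg and 9.0833 atm = 271.784 inHg.
1771.79 − 271.784 ≈ 1500 inHg.

1500 inches of mercury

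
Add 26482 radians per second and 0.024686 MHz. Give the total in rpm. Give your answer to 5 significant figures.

1.7340 × 10^6 rpm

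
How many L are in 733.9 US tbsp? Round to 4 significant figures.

10.85 L

1 US tbsp = 0.0147868 liters.
So 733.9 × 0.0147868 ≈ 10.85 L.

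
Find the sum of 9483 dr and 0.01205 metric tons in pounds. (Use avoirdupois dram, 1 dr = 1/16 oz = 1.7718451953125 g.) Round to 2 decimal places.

63.61 lb

9483 dr = 37.0430 lb and 0.01205 t = 26.5657 lb.
37.0430 + 26.5657 ≈ 63.61 lb.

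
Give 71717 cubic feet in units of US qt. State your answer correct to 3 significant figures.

1 cubic foot = 29.9221 US qt.
Then 71717 × 29.9221 ≈ 2.15 × 10^6 US qt.

2.15 × 10^6 US qt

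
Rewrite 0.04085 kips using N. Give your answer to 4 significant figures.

1 kip = 4448.22 newtons.
Thus 0.04085 × 4448.22 ≈ 181.7 N.

181.7 N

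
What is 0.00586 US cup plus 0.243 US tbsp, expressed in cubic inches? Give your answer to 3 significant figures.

0.304 cubic inches

0.00586 US cup = 0.08460375 in³ and 0.243 US tbsp = 0.2192695 in³.
0.08460375 + 0.2192695 ≈ 0.304 in³.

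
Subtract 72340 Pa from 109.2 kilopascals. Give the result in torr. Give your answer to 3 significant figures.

109.2 kPa = 819.067 torr and 72340 Pa = 542.595 torr.
819.067 − 542.595 ≈ 276 torr.

276 torr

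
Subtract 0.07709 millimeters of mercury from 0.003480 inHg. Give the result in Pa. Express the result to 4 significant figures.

0.003480 inHg = 11.7846 Pa and 0.07709 mmHg = 10.2778 Pa.
11.7846 − 10.2778 ≈ 1.507 Pa.

1.507 Pa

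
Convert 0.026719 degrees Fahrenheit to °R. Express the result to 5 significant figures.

°R = °F + 459.67.
Applying the formula gives 459.70 °R.

459.70 degrees Rankine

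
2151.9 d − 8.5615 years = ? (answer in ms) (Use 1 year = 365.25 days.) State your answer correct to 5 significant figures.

2151.9 d = 1.85924e+11 ms and 8.5615 yr = 2.70180e+11 ms.
1.85924e+11 − 2.70180e+11 ≈ -8.4256e+10 ms.

-8.4256e+10 milliseconds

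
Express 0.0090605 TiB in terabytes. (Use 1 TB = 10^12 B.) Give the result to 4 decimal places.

0.0100 TB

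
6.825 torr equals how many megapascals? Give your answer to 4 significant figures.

0.0009099 megapascals

1 torr = 0.000133322 MPa.
Then 6.825 × 0.000133322 ≈ 0.0009099 MPa.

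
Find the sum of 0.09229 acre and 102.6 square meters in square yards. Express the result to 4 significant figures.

0.09229 acre = 446.684 yd² and 102.6 m² = 122.709 yd².
446.684 + 122.709 ≈ 569.4 yd².

569.4 square yards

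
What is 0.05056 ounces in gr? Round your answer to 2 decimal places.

22.12 grains

1 ounce = 437.500 grains.
So 0.05056 × 437.500 ≈ 22.12 gr.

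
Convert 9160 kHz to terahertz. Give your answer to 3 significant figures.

1 kHz = 1.00000e-9 terahertz.
Then 9160 × 1.00000e-9 ≈ 9.16e-6 THz.

9.16e-6 THz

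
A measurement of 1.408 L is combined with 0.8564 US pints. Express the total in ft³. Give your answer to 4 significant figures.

0.06403 cubic feet

1.408 L = 0.0497231 ft³ and 0.8564 US pt = 0.0143105 ft³.
0.0497231 + 0.0143105 ≈ 0.06403 ft³.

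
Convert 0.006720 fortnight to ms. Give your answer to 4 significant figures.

8.129e+6 milliseconds

1 fortnight = 1.20960e+9 milliseconds.
Thus 0.006720 × 1.20960e+9 ≈ 8.129e+6 ms.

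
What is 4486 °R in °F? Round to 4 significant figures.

°R = °F + 459.67.
Applying the formula gives 4026 °F.

4026 °F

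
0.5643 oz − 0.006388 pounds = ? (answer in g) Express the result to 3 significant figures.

13.1 grams

0.5643 oz = 15.9976 g and 0.006388 lb = 2.89755 g.
15.9976 − 2.89755 ≈ 13.1 g.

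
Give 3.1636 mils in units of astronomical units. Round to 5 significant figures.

5.3714e-16 astronomical units

1 mil = 1.69789e-16 au.
Then 3.1636 × 1.69789e-16 ≈ 5.3714e-16 au.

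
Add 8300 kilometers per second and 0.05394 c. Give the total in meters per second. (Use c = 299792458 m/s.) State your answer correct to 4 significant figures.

2.447e+7 m/s

8300 km/s = 8.30000e+6 m/s and 0.05394 c = 1.61708e+7 m/s.
8.30000e+6 + 1.61708e+7 ≈ 2.447e+7 m/s.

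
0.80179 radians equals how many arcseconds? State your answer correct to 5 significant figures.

165380 arcsec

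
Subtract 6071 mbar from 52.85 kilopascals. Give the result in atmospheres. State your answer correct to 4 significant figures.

-5.470 atm

52.85 kPa = 0.521589 atm and 6071 mbar = 5.99161 atm.
0.521589 − 5.99161 ≈ -5.470 atm.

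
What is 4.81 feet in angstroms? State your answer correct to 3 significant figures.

1.47 × 10^10 angstroms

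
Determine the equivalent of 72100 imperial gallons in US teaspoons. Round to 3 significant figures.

6.65 × 10^7 US tsp

1 imp gal = 922.330 US teaspoons.
Thus 72100 × 922.330 ≈ 6.65 × 10^7 US tsp.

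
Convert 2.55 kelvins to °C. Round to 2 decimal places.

-270.60 °C

K = °C + 273.15.
Applying the formula gives -270.60 °C.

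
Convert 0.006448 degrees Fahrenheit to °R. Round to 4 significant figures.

°R = °F + 459.67.
Applying the formula gives 459.7 °R.

459.7 degrees Rankine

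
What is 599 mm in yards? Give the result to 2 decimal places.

0.66 yards

1 mm = 0.00109361 yards.
Then 599 × 0.00109361 ≈ 0.66 yd.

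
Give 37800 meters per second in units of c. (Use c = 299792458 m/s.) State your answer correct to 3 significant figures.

0.000126 c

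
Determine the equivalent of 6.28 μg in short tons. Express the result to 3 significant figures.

6.92e-12 short ton

1 μg = 1.10231e-12 short ton.
6.28 × 1.10231e-12 ≈ 6.92e-12 short ton.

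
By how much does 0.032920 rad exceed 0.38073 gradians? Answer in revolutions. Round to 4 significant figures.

0.032920 rad = 0.00523938 rev and 0.38073 grad = 0.000951825 rev.
0.00523938 − 0.000951825 ≈ 0.004288 rev.

0.004288 rev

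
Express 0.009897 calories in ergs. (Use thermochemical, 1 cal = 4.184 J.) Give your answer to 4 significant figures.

1 cal = 4.18400e+7 erg.
So 0.009897 × 4.18400e+7 ≈ 414100 erg.

414100 ergs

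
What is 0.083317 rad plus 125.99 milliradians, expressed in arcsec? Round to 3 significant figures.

0.083317 rad = 17185.4 arcsec and 125.99 mrad = 25987.3 arcsec.
17185.4 + 25987.3 ≈ 43200 arcsec.

43200 arcsec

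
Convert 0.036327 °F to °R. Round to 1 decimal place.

°R = °F + 459.67.
Applying the formula gives 459.7 °R.

459.7 °R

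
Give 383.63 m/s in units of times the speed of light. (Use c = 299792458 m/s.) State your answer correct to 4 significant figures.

1 meter per second = 3.33564e-9 times the speed of light.
So 383.63 × 3.33564e-9 ≈ 1.280e-6 c.

1.280e-6 c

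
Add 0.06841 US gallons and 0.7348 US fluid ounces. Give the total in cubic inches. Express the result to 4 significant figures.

0.06841 US gal = 15.8027 in³ and 0.7348 US fl oz = 1.32608 in³.
15.8027 + 1.32608 ≈ 17.13 in³.

17.13 cubic inches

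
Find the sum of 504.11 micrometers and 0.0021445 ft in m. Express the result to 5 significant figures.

0.0011578 m

504.11 μm = 0.000504110 m and 0.0021445 ft = 0.000653644 m.
0.000504110 + 0.000653644 ≈ 0.0011578 m.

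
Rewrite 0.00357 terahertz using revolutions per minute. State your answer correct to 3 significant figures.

2.14 × 10^11 rpm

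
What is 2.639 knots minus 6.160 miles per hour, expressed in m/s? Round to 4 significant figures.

-1.396 m/s

2.639 kn = 1.35762 m/s and 6.160 mph = 2.75377 m/s.
1.35762 − 2.75377 ≈ -1.396 m/s.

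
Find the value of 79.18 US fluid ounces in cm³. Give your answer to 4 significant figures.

2342 cubic centimeters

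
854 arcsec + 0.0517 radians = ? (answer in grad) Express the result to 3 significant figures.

3.55 grad

854 arcsec = 0.263580 grad and 0.0517 rad = 3.29132 grad.
0.263580 + 3.29132 ≈ 3.55 grad.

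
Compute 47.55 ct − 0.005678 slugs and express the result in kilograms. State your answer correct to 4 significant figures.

-0.07335 kg

47.55 ct = 0.00951000 kg and 0.005678 slug = 0.0828642 kg.
0.00951000 − 0.0828642 ≈ -0.07335 kg.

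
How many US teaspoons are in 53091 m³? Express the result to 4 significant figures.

1 m³ = 202884 US teaspoons.
Then 53091 × 202884 ≈ 1.077e+10 US tsp.

1.077e+10 US tsp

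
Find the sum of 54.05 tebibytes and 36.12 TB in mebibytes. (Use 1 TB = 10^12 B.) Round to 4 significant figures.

9.112 × 10^7 MiB

54.05 TiB = 5.66755 × 10^7 MiB and 36.12 TB = 3.44467 × 10^7 MiB.
5.66755 × 10^7 + 3.44467 × 10^7 ≈ 9.112 × 10^7 MiB.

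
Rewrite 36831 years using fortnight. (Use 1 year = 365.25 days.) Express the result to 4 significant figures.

960900 fortnight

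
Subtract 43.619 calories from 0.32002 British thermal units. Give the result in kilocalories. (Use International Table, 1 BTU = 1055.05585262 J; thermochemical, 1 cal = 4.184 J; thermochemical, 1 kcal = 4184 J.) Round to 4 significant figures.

0.32002 BTU = 0.0806977 kcal and 43.619 cal = 0.0436190 kcal.
0.0806977 − 0.0436190 ≈ 0.03708 kcal.

0.03708 kcal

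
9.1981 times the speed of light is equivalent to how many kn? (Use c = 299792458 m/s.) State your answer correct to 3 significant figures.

5.36 × 10^9 knots

1 speed of light = 5.82750 × 10^8 knots.
Thus 9.1981 × 5.82750 × 10^8 ≈ 5.36 × 10^9 kn.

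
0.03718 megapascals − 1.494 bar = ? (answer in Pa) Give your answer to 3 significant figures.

0.03718 MPa = 37180.0 Pa and 1.494 bar = 149400 Pa.
37180.0 − 149400 ≈ -112000 Pa.

-112000 Pa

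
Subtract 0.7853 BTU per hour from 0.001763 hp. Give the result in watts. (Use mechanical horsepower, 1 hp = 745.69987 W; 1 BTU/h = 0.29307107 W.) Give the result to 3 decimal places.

0.001763 hp = 1.31467 W and 0.7853 BTU/h = 0.230149 W.
1.31467 − 0.230149 ≈ 1.085 W.

1.085 W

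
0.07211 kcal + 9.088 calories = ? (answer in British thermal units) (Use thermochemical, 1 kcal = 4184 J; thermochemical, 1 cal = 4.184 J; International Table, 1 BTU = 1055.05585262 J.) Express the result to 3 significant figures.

0.07211 kcal = 0.285964 BTU and 9.088 cal = 0.0360400 BTU.
0.285964 + 0.0360400 ≈ 0.322 BTU.

0.322 British thermal units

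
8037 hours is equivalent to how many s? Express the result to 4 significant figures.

1 h = 3600.00 s.
Thus 8037 × 3600.00 ≈ 2.893e+7 s.

2.893e+7 s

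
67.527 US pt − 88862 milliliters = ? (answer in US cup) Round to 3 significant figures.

-241 US cups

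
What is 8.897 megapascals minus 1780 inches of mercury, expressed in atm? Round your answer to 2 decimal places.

28.32 atm

8.897 MPa = 87.8066 atm and 1780 inHg = 59.4895 atm.
87.8066 − 59.4895 ≈ 28.32 atm.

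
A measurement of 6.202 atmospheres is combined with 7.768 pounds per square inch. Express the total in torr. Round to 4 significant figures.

5115 torr

6.202 atm = 4713.52 torr and 7.768 psi = 401.722 torr.
4713.52 + 401.722 ≈ 5115 torr.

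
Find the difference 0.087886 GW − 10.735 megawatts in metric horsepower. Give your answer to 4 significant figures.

0.087886 GW = 119492 PS and 10.735 MW = 14595.5 PS.
119492 − 14595.5 ≈ 104900 PS.

104900 PS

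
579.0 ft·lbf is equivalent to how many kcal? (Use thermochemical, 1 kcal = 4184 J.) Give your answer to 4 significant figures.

0.1876 kilocalories

1 foot-pound = 0.000324048 kcal.
Thus 579.0 × 0.000324048 ≈ 0.1876 kcal.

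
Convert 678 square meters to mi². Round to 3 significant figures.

1 m² = 3.86102e-7 mi².
678 × 3.86102e-7 ≈ 0.000262 mi².

0.000262 mi²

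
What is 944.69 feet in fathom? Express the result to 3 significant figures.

1 ft = 0.166667 fathom.
944.69 × 0.166667 ≈ 157 fathom.

157 fathom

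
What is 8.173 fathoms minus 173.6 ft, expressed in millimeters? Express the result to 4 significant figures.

-37970 millimeters

8.173 fathom = 14946.8 mm and 173.6 ft = 52913.3 mm.
14946.8 − 52913.3 ≈ -37970 mm.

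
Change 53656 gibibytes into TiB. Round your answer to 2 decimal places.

52.40 tebibytes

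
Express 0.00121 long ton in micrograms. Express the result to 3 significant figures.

1.23 × 10^9 μg

1 long ton = 1.01605 × 10^12 μg.
Then 0.00121 × 1.01605 × 10^12 ≈ 1.23 × 10^9 μg.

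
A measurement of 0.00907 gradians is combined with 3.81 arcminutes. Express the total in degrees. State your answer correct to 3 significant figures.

0.00907 grad = 0.00816300 ° and 3.81 arcmin = 0.0635000 °.
0.00816300 + 0.0635000 ≈ 0.0717 °.

0.0717 degrees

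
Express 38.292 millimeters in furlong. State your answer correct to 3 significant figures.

0.000190 furlong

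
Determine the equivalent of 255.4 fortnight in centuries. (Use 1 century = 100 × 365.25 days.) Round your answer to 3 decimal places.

0.098 centuries

1 fortnight = 0.000383299 centuries.
So 255.4 × 0.000383299 ≈ 0.098 century.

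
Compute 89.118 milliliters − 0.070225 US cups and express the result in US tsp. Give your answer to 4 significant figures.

14.71 US teaspoons

89.118 mL = 18.0806 US tsp and 0.070225 US cup = 3.37080 US tsp.
18.0806 − 3.37080 ≈ 14.71 US tsp.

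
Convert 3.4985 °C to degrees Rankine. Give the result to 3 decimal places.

497.967 degrees Rankine

°R = (°C + 273.15) × 9/5.
Applying the formula gives 497.967 °R.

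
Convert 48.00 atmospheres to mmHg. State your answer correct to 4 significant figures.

1 atm = 760.000 mmHg.
Thus 48.00 × 760.000 ≈ 36480 mmHg.

36480 millimeters of mercury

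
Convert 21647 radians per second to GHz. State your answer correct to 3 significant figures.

3.45e-6 gigahertz

1 radian per second = 1.59155e-10 gigahertz.
21647 × 1.59155e-10 ≈ 3.45e-6 GHz.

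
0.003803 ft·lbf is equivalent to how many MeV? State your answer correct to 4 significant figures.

3.218e+10 megaelectronvolts

1 foot-pound = 8.46235e+12 MeV.
So 0.003803 × 8.46235e+12 ≈ 3.218e+10 MeV.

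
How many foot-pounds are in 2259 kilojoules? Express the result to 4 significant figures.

1 kJ = 737.562 foot-pounds.
So 2259 × 737.562 ≈ 1.666 × 10^6 ft·lbf.

1.666 × 10^6 ft·lbf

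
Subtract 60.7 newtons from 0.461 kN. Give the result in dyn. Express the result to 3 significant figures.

4.00 × 10^7 dyn

0.461 kN = 4.61000 × 10^7 dyn and 60.7 N = 6.07000 × 10^6 dyn.
4.61000 × 10^7 − 6.07000 × 10^6 ≈ 4.00 × 10^7 dyn.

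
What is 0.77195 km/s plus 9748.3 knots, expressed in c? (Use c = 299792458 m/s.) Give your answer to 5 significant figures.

0.77195 km/s = 2.57495 × 10^-6 c and 9748.3 kn = 1.67281 × 10^-5 c.
2.57495 × 10^-6 + 1.67281 × 10^-5 ≈ 1.9303 × 10^-5 c.

1.9303 × 10^-5 times the speed of light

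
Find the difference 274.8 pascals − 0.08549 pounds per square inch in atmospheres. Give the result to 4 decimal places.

-0.0031 atm

274.8 Pa = 0.00271207 atm and 0.08549 psi = 0.00581725 atm.
0.00271207 − 0.00581725 ≈ -0.0031 atm.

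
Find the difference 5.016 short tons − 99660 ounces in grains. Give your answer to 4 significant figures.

2.662e+7 gr

5.016 short ton = 7.022400e+7 gr and 99660 oz = 4.360125e+7 gr.
7.022400e+7 − 4.360125e+7 ≈ 2.662e+7 gr.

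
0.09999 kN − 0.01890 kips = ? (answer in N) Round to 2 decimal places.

15.92 newtons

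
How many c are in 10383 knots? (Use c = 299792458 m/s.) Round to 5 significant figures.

1 knot = 1.71600 × 10^-9 times the speed of light.
10383 × 1.71600 × 10^-9 ≈ 1.7817 × 10^-5 c.

1.7817 × 10^-5 times the speed of light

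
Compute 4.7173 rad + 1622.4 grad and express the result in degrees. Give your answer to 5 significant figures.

4.7173 rad = 270.281 ° and 1622.4 grad = 1460.16 °.
270.281 + 1460.16 ≈ 1730.4 °.

1730.4 °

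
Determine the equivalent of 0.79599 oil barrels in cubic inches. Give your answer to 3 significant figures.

1 bbl = 9702.00 in³.
Thus 0.79599 × 9702.00 ≈ 7720 in³.

7720 cubic inches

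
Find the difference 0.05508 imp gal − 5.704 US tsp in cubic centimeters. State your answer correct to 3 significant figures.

0.05508 imp gal = 250.399 cm³ and 5.704 US tsp = 28.1146 cm³.
250.399 − 28.1146 ≈ 222 cm³.

222 cubic centimeters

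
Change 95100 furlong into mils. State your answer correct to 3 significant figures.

1 furlong = 7.92000e+6 mil.
Then 95100 × 7.92000e+6 ≈ 7.53e+11 mil.

7.53e+11 mils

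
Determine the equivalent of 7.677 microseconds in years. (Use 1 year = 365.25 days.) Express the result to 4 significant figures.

2.433 × 10^-13 yr

1 μs = 3.16881 × 10^-14 years.
Then 7.677 × 3.16881 × 10^-14 ≈ 2.433 × 10^-13 yr.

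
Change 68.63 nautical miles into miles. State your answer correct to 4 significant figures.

78.98 mi

1 nmi = 1.15078 mi.
Then 68.63 × 1.15078 ≈ 78.98 mi.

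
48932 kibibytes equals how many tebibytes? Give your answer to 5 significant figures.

1 KiB = 9.31323 × 10^-10 tebibytes.
Thus 48932 × 9.31323 × 10^-10 ≈ 4.5571 × 10^-5 TiB.

4.5571 × 10^-5 TiB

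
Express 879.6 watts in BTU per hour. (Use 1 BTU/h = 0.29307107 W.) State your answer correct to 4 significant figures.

3001 BTU/h

1 watt = 3.41214 BTU/h.
879.6 × 3.41214 ≈ 3001 BTU/h.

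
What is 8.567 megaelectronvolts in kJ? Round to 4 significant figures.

1 MeV = 1.60218e-16 kilojoules.
So 8.567 × 1.60218e-16 ≈ 1.373e-15 kJ.

1.373e-15 kJ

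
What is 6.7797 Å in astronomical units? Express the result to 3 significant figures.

1 angstrom = 6.68459e-22 astronomical units.
6.7797 × 6.68459e-22 ≈ 4.53e-21 au.

4.53e-21 au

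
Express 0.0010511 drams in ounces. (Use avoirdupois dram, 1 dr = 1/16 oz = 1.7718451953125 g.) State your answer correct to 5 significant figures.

6.5694 × 10^-5 oz

1 dram = 0.0625000 oz.
Thus 0.0010511 × 0.0625000 ≈ 6.5694 × 10^-5 oz.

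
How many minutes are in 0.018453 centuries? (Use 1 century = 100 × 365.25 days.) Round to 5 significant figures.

970550 min

1 century = 5.25960 × 10^7 minutes.
So 0.018453 × 5.25960 × 10^7 ≈ 970550 min.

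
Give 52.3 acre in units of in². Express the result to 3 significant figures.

3.28e+8 square inches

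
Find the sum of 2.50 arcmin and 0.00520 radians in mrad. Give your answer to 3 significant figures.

5.93 mrad

2.50 arcmin = 0.727221 mrad and 0.00520 rad = 5.20000 mrad.
0.727221 + 5.20000 ≈ 5.93 mrad.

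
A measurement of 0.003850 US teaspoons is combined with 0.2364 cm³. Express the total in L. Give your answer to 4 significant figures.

0.003850 US tsp = 1.89763 × 10^-5 L and 0.2364 cm³ = 0.000236400 L.
1.89763 × 10^-5 + 0.000236400 ≈ 0.0002554 L.

0.0002554 liters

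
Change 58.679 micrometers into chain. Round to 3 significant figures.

1 micrometer = 4.97097e-8 chain.
So 58.679 × 4.97097e-8 ≈ 2.92e-6 chain.

2.92e-6 chain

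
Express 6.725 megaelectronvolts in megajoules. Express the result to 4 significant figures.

1.077 × 10^-18 megajoules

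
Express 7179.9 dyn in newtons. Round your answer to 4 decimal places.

0.0718 newtons

1 dyn = 1.00000 × 10^-5 N.
7179.9 × 1.00000 × 10^-5 ≈ 0.0718 N.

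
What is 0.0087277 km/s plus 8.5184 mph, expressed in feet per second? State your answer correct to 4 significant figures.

0.0087277 km/s = 28.6342 ft/s and 8.5184 mph = 12.4937 ft/s.
28.6342 + 12.4937 ≈ 41.13 ft/s.

41.13 ft/s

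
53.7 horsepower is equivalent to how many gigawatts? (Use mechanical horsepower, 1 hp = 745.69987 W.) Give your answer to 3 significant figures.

4.00e-5 gigawatts

1 hp = 7.45700e-7 gigawatts.
53.7 × 7.45700e-7 ≈ 4.00e-5 GW.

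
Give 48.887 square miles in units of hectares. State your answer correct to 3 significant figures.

12700 ha

1 mi² = 258.999 hectares.
Thus 48.887 × 258.999 ≈ 12700 ha.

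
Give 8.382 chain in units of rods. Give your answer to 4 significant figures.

1 chain = 4.00000 rods.
Then 8.382 × 4.00000 ≈ 33.53 rod.

33.53 rod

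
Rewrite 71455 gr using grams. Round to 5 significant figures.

1 grain = 0.0647989 g.
71455 × 0.0647989 ≈ 4630.2 g.

4630.2 grams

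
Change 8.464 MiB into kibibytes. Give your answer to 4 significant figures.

1 MiB = 1024.00 KiB.
Thus 8.464 × 1024.00 ≈ 8667 KiB.

8667 kibibytes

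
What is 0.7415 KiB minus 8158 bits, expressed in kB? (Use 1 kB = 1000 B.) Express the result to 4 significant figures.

0.7415 KiB = 0.759296 kB and 8158 bit = 1.01975 kB.
0.759296 − 1.01975 ≈ -0.2605 kB.

-0.2605 kilobytes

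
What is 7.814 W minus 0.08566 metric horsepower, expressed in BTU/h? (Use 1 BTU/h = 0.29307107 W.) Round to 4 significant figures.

-188.3 BTU/h

7.814 W = 26.6625 BTU/h and 0.08566 PS = 214.975 BTU/h.
26.6625 − 214.975 ≈ -188.3 BTU/h.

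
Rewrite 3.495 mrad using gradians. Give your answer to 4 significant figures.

1 mrad = 0.0636620 gradians.
Thus 3.495 × 0.0636620 ≈ 0.2225 grad.

0.2225 grad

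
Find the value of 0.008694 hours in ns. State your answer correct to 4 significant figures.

3.130e+10 ns

1 hour = 3.60000e+12 ns.
Thus 0.008694 × 3.60000e+12 ≈ 3.130e+10 ns.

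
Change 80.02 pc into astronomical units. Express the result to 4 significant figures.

1 pc = 206265 au.
Thus 80.02 × 206265 ≈ 1.651 × 10^7 au.

1.651 × 10^7 astronomical units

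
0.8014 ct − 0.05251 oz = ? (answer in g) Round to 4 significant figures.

-1.328 g

0.8014 ct = 0.160280 g and 0.05251 oz = 1.48863 g.
0.160280 − 1.48863 ≈ -1.328 g.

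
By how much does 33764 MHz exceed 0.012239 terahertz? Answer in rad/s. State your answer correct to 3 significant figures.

1.35e+11 radians per second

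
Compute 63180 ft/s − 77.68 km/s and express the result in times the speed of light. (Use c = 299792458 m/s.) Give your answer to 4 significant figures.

-0.0001949 times the speed of light

63180 ft/s = 6.42353e-5 c and 77.68 km/s = 0.000259113 c.
6.42353e-5 − 0.000259113 ≈ -0.0001949 c.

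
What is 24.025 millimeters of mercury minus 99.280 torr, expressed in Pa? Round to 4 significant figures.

-10030 pascals

24.025 mmHg = 3203.07 Pa and 99.280 torr = 13236.2 Pa.
3203.07 − 13236.2 ≈ -10030 Pa.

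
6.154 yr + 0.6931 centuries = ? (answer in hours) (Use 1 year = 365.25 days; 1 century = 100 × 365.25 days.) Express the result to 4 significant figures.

661500 h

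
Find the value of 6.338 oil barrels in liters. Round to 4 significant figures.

1008 L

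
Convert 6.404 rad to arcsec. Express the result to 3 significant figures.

1 rad = 206265 arcsec.
So 6.404 × 206265 ≈ 1.32e+6 arcsec.

1.32e+6 arcsec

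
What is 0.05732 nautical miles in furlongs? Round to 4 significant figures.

0.5277 furlong

1 nautical mile = 9.20624 furlongs.
Then 0.05732 × 9.20624 ≈ 0.5277 furlong.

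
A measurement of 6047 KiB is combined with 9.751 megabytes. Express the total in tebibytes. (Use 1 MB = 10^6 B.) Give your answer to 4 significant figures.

1.450e-5 tebibytes

6047 KiB = 5.63171e-6 TiB and 9.751 MB = 8.86848e-6 TiB.
5.63171e-6 + 8.86848e-6 ≈ 1.450e-5 TiB.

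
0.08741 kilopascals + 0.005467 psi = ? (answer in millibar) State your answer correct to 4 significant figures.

0.08741 kPa = 0.874100 mbar and 0.005467 psi = 0.376936 mbar.
0.874100 + 0.376936 ≈ 1.251 mbar.

1.251 mbar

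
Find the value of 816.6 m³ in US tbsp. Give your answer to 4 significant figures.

1 cubic meter = 67628.0 US tbsp.
816.6 × 67628.0 ≈ 5.523 × 10^7 US tbsp.

5.523 × 10^7 US tablespoons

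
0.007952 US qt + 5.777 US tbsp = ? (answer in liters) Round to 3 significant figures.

0.0929 liters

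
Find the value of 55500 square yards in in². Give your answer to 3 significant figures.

7.19 × 10^7 square inches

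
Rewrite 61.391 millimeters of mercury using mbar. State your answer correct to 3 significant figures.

81.8 mbar

1 mmHg = 1.33322 millibar.
Thus 61.391 × 1.33322 ≈ 81.8 mbar.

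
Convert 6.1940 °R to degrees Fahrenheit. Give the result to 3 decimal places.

°R = °F + 459.67.
Applying the formula gives -453.476 °F.

-453.476 °F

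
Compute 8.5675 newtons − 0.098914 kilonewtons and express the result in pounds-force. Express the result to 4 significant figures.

-20.31 lbf

8.5675 N = 1.92605 lbf and 0.098914 kN = 22.2368 lbf.
1.92605 − 22.2368 ≈ -20.31 lbf.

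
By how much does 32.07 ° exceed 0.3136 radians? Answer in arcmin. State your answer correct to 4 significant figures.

846.1 arcminutes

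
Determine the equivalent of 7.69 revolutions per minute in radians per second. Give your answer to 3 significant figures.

0.805 rad/s

1 rpm = 0.104720 radians per second.
So 7.69 × 0.104720 ≈ 0.805 rad/s.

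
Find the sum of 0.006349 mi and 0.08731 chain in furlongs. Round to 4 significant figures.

0.05952 furlong

0.006349 mi = 0.0507920 furlong and 0.08731 chain = 0.00873100 furlong.
0.0507920 + 0.00873100 ≈ 0.05952 furlong.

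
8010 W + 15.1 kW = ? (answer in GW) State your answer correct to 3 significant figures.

8010 W = 8.01000e-6 GW and 15.1 kW = 1.51000e-5 GW.
8.01000e-6 + 1.51000e-5 ≈ 2.31e-5 GW.

2.31e-5 gigawatts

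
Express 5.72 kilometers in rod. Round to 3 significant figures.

1 kilometer = 198.839 rods.
5.72 × 198.839 ≈ 1140 rod.

1140 rods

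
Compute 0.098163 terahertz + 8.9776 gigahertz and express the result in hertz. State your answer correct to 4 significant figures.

1.071e+11 hertz

0.098163 THz = 9.81630e+10 Hz and 8.9776 GHz = 8.97760e+9 Hz.
9.81630e+10 + 8.97760e+9 ≈ 1.071e+11 Hz.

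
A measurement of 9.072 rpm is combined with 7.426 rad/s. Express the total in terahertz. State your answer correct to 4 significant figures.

1.333 × 10^-12 terahertz

9.072 rpm = 1.51200 × 10^-13 THz and 7.426 rad/s = 1.18188 × 10^-12 THz.
1.51200 × 10^-13 + 1.18188 × 10^-12 ≈ 1.333 × 10^-12 THz.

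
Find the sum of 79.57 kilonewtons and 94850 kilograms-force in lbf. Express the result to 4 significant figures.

227000 pounds-force

79.57 kN = 17888.0 lbf and 94850 kgf = 209108 lbf.
17888.0 + 209108 ≈ 227000 lbf.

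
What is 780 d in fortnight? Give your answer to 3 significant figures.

55.7 fortnights

1 d = 0.0714286 fortnights.
Thus 780 × 0.0714286 ≈ 55.7 fortnight.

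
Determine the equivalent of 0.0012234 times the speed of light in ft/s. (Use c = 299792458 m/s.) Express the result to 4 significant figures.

1 speed of light = 9.83571e+8 ft/s.
0.0012234 × 9.83571e+8 ≈ 1.203e+6 ft/s.

1.203e+6 feet per second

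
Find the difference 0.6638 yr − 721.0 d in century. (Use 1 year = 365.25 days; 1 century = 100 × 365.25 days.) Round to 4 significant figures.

0.6638 yr = 0.00663800 century and 721.0 d = 0.0197399 century.
0.00663800 − 0.0197399 ≈ -0.01310 century.

-0.01310 centuries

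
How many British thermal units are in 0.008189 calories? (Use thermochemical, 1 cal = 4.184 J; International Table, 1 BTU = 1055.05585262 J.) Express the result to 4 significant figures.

3.247e-5 BTU

1 calorie = 0.00396567 British thermal units.
Then 0.008189 × 0.00396567 ≈ 3.247e-5 BTU.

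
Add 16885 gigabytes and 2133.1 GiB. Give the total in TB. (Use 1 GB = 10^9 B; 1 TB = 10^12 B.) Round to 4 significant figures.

16885 GB = 16.8850 TB and 2133.1 GiB = 2.29040 TB.
16.8850 + 2.29040 ≈ 19.18 TB.

19.18 TB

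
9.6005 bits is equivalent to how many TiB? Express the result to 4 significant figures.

1 bit = 1.13687 × 10^-13 TiB.
9.6005 × 1.13687 × 10^-13 ≈ 1.091 × 10^-12 TiB.

1.091 × 10^-12 tebibytes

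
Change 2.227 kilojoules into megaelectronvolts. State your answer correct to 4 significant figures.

1.390 × 10^16 MeV

1 kilojoule = 6.24151 × 10^15 megaelectronvolts.
Then 2.227 × 6.24151 × 10^15 ≈ 1.390 × 10^16 MeV.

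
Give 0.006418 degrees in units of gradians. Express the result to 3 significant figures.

1 ° = 1.11111 gradians.
Thus 0.006418 × 1.11111 ≈ 0.00713 grad.

0.00713 grad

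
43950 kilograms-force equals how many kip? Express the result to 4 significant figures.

1 kgf = 0.00220462 kip.
43950 × 0.00220462 ≈ 96.89 kip.

96.89 kips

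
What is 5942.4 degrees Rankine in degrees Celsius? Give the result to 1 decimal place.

°R = (°C + 273.15) × 9/5.
Applying the formula gives 3028.2 °C.

3028.2 °C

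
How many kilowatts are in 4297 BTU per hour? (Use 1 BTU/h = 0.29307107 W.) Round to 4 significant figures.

1.259 kW

1 BTU/h = 0.000293071 kilowatts.
4297 × 0.000293071 ≈ 1.259 kW.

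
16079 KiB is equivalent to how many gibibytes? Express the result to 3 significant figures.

1 kibibyte = 9.53674 × 10^-7 GiB.
16079 × 9.53674 × 10^-7 ≈ 0.0153 GiB.

0.0153 GiB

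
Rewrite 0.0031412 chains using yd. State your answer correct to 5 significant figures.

0.069106 yards

1 chain = 22.0000 yd.
Then 0.0031412 × 22.0000 ≈ 0.069106 yd.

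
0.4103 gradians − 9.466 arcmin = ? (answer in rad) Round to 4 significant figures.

0.003691 rad

0.4103 grad = 0.00644498 rad and 9.466 arcmin = 0.00275355 rad.
0.00644498 − 0.00275355 ≈ 0.003691 rad.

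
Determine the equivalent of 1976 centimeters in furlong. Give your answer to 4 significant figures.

1 centimeter = 4.97097 × 10^-5 furlongs.
Then 1976 × 4.97097 × 10^-5 ≈ 0.09823 furlong.

0.09823 furlongs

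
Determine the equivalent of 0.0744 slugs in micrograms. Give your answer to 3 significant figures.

1.09e+9 μg

1 slug = 1.45939e+10 μg.
Then 0.0744 × 1.45939e+10 ≈ 1.09e+9 μg.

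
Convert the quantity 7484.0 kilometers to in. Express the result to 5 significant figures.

1 km = 39370.1 in.
Thus 7484.0 × 39370.1 ≈ 2.9465e+8 in.

2.9465e+8 inches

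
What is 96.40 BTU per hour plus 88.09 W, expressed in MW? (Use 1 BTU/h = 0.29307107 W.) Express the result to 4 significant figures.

0.0001163 MW

96.40 BTU/h = 2.82521 × 10^-5 MW and 88.09 W = 8.80900 × 10^-5 MW.
2.82521 × 10^-5 + 8.80900 × 10^-5 ≈ 0.0001163 MW.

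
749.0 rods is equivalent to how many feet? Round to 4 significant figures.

1 rod = 16.5000 ft.
Thus 749.0 × 16.5000 ≈ 12360 ft.

12360 ft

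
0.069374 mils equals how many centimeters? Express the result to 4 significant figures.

0.0001762 cm

1 mil = 0.00254000 cm.
So 0.069374 × 0.00254000 ≈ 0.0001762 cm.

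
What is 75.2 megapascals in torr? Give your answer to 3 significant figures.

1 megapascal = 7500.62 torr.
So 75.2 × 7500.62 ≈ 564000 torr.

564000 torr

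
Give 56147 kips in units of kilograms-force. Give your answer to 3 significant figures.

2.55 × 10^7 kgf

1 kip = 453.592 kgf.
Thus 56147 × 453.592 ≈ 2.55 × 10^7 kgf.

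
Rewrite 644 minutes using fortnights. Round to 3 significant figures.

1 min = 4.96032 × 10^-5 fortnight.
Then 644 × 4.96032 × 10^-5 ≈ 0.0319 fortnight.

0.0319 fortnight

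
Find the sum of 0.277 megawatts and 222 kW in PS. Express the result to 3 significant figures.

0.277 MW = 376.615 PS and 222 kW = 301.836 PS.
376.615 + 301.836 ≈ 678 PS.

678 PS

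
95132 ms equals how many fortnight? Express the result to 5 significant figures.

7.8647 × 10^-5 fortnight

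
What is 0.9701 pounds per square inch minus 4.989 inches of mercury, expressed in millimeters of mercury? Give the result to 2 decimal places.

-76.55 mmHg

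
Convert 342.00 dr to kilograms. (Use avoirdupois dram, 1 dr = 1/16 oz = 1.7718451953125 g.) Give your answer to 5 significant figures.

1 dram = 0.00177185 kilograms.
So 342.00 × 0.00177185 ≈ 0.60597 kg.

0.60597 kg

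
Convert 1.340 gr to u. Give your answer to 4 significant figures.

1 gr = 3.90228 × 10^22 u.
Then 1.340 × 3.90228 × 10^22 ≈ 5.229 × 10^22 u.

5.229 × 10^22 atomic mass units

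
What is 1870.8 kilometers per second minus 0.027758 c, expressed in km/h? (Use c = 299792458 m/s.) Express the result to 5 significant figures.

-2.3223e+7 km/h

1870.8 km/s = 6.73488e+6 km/h and 0.027758 c = 2.99579e+7 km/h.
6.73488e+6 − 2.99579e+7 ≈ -2.3223e+7 km/h.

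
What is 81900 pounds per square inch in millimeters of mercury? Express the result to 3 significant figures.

4.24e+6 mmHg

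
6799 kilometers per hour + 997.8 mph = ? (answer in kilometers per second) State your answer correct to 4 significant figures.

6799 km/h = 1.88861 km/s and 997.8 mph = 0.446057 km/s.
1.88861 + 0.446057 ≈ 2.335 km/s.

2.335 km/s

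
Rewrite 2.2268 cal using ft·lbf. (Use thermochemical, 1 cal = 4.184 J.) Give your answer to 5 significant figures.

6.8718 foot-pounds

1 cal = 3.08596 ft·lbf.
Thus 2.2268 × 3.08596 ≈ 6.8718 ft·lbf.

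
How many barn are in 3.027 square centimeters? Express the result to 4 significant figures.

3.027e+24 barn

1 cm² = 1.00000e+24 barn.
So 3.027 × 1.00000e+24 ≈ 3.027e+24 barn.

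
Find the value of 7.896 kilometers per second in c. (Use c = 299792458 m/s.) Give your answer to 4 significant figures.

2.634 × 10^-5 c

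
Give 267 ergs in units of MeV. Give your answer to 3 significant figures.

1 erg = 624151 megaelectronvolts.
267 × 624151 ≈ 1.67e+8 MeV.

1.67e+8 megaelectronvolts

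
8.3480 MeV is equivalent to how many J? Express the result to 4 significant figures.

1 MeV = 1.60218 × 10^-13 joules.
Thus 8.3480 × 1.60218 × 10^-13 ≈ 1.337 × 10^-12 J.

1.337 × 10^-12 J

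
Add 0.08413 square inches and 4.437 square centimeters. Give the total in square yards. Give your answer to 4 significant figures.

0.08413 in² = 6.49151e-5 yd² and 4.437 cm² = 0.000530661 yd².
6.49151e-5 + 0.000530661 ≈ 0.0005956 yd².

0.0005956 square yards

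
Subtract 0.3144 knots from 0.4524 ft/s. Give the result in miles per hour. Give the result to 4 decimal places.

0.4524 ft/s = 0.3084545 mph and 0.3144 kn = 0.3618051 mph.
0.3084545 − 0.3618051 ≈ -0.0534 mph.

-0.0534 mph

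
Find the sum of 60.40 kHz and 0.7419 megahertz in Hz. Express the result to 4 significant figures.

60.40 kHz = 60400.0 Hz and 0.7419 MHz = 741900 Hz.
60400.0 + 741900 ≈ 802300 Hz.

802300 Hz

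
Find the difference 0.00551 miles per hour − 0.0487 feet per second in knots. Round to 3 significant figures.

-0.0241 knots

0.00551 mph = 0.00478806 kn and 0.0487 ft/s = 0.0288540 kn.
0.00478806 − 0.0288540 ≈ -0.0241 kn.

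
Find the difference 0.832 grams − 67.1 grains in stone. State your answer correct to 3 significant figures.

-0.000554 st

0.832 g = 0.000131018 st and 67.1 gr = 0.000684694 st.
0.000131018 − 0.000684694 ≈ -0.000554 st.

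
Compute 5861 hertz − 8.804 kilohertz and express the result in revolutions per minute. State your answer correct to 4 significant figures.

-176600 revolutions per minute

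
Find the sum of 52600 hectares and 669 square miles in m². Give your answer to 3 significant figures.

2.26e+9 square meters

52600 ha = 5.26000e+8 m² and 669 mi² = 1.73270e+9 m².
5.26000e+8 + 1.73270e+9 ≈ 2.26e+9 m².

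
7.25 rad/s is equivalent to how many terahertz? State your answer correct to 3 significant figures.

1.15 × 10^-12 terahertz

1 radian per second = 1.59155 × 10^-13 THz.
Then 7.25 × 1.59155 × 10^-13 ≈ 1.15 × 10^-12 THz.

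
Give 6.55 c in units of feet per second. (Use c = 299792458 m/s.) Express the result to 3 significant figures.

6.44 × 10^9 feet per second

1 c = 9.83571 × 10^8 feet per second.
Then 6.55 × 9.83571 × 10^8 ≈ 6.44 × 10^9 ft/s.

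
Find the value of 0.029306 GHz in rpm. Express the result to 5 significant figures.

1.7584e+9 rpm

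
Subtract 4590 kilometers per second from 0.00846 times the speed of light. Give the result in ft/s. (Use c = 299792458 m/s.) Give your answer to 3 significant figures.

0.00846 c = 8.32101e+6 ft/s and 4590 km/s = 1.50591e+7 ft/s.
8.32101e+6 − 1.50591e+7 ≈ -6.74e+6 ft/s.

-6.74e+6 feet per second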